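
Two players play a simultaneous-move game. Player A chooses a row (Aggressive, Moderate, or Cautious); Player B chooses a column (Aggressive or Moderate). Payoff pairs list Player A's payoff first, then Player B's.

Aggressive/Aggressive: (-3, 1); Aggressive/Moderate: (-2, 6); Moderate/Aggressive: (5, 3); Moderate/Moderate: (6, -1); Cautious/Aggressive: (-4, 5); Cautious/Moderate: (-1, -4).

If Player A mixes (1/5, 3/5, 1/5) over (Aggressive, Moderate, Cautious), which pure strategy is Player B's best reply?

Aggressive

Compute Player B's expected payoff from each pure strategy against the given mix.
Aggressive: (1/5)·1 + (3/5)·3 + (1/5)·5 = 3
Moderate: (1/5)·6 + (3/5)·(-1) + (1/5)·(-4) = -1/5
Highest expected payoff is 3, from Aggressive.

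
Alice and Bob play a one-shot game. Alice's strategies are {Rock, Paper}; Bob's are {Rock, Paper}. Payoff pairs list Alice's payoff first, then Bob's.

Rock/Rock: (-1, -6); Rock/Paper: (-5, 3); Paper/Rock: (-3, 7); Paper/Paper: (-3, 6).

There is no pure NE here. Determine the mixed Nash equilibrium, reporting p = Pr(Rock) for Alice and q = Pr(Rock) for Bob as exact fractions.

Each player's mixing probability is pinned down by making the *other* player indifferent.
Bob indifferent between Rock and Paper: p·(-6) + (1−p)·7 = p·3 + (1−p)·6 ⟹ 7 + (-13)p = 6 + (-3)p ⟹ p = 1/10.
Alice indifferent between Rock and Paper: q·(-1) + (1−q)·(-5) = q·(-3) + (1−q)·(-3) ⟹ (-5) + 4q = (-3) + 0q ⟹ q = 1/2.

p = 1/10, q = 1/2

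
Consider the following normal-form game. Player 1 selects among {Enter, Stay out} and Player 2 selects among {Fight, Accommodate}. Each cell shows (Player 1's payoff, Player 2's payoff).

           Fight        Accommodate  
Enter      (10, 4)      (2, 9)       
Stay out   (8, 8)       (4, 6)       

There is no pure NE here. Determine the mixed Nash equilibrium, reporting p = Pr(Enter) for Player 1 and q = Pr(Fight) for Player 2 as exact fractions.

In a mixed NE each player is indifferent between their pure strategies, so the opponent's mix sets the indifference.
Player 2 indifferent between Fight and Accommodate: p·4 + (1−p)·8 = p·9 + (1−p)·6 ⟹ 8 + (-4)p = 6 + 3p ⟹ p = 2/7.
Player 1 indifferent between Enter and Stay out: q·10 + (1−q)·2 = q·8 + (1−q)·4 ⟹ 2 + 8q = 4 + 4q ⟹ q = 1/2.

p = 2/7, q = 1/2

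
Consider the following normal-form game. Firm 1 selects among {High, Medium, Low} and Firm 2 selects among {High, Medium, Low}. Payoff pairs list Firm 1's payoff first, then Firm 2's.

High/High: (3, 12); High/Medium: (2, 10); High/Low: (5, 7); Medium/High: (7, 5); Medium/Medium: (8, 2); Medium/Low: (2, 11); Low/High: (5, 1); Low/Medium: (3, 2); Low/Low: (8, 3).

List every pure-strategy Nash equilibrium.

A profile is a Nash equilibrium when each player is best-responding to the other.
Firm 1's best responses — vs High: Medium (payoff 7); vs Medium: Medium (payoff 8); vs Low: Low (payoff 8).
Firm 2's best responses — vs High: High (payoff 12); vs Medium: Low (payoff 11); vs Low: Low (payoff 3).
The only mutual best response is (Low, Low); neither player gains by switching there.

(Low, Low)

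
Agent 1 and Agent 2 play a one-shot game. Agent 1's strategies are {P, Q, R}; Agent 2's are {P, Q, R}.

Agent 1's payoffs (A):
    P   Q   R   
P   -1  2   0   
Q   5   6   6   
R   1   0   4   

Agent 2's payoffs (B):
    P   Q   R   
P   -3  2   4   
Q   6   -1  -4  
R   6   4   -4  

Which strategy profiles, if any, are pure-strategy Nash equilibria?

(Q, P)

Find each player's best response to every opponent strategy; NE are the intersections.
Agent 1's best responses — vs P: Q (payoff 5); vs Q: Q (payoff 6); vs R: Q (payoff 6).
Agent 2's best responses — vs P: R (payoff 4); vs Q: P (payoff 6); vs R: P (payoff 6).
The only mutual best response is (Q, P); neither player gains by switching there.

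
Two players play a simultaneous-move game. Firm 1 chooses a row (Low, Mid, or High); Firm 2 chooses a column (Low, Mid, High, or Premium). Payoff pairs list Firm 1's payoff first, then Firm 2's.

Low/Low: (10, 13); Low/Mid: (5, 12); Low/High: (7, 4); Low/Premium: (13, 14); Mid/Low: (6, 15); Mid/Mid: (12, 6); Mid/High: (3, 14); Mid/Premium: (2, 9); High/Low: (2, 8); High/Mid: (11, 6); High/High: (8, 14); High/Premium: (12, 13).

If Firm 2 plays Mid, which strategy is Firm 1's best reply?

Mid

With Firm 2 fixed at Mid, Firm 1's payoffs are: Low → 5, Mid → 12, High → 11.
The maximum is 12, achieved by Mid.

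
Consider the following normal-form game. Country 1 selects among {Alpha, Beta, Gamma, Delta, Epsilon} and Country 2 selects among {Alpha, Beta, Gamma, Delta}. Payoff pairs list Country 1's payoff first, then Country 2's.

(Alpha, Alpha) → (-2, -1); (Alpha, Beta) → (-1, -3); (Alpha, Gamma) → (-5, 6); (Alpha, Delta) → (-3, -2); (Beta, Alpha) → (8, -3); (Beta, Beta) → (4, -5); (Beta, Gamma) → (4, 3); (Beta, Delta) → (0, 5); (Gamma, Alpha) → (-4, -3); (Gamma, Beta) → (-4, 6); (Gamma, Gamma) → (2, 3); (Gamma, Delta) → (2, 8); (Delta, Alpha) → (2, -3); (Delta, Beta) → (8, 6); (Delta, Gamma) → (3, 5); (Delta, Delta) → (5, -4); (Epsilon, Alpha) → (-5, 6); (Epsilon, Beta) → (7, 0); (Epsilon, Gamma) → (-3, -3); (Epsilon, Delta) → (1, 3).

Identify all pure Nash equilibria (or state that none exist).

Check mutual best responses: a cell is a NE iff neither player can gain by unilaterally deviating.
Country 1's best responses — vs Alpha: Beta (payoff 8); vs Beta: Delta (payoff 8); vs Gamma: Beta (payoff 4); vs Delta: Delta (payoff 5).
Country 2's best responses — vs Alpha: Gamma (payoff 6); vs Beta: Delta (payoff 5); vs Gamma: Delta (payoff 8); vs Delta: Beta (payoff 6); vs Epsilon: Alpha (payoff 6).
The only mutual best response is (Delta, Beta); neither player gains by switching there.

(Delta, Beta)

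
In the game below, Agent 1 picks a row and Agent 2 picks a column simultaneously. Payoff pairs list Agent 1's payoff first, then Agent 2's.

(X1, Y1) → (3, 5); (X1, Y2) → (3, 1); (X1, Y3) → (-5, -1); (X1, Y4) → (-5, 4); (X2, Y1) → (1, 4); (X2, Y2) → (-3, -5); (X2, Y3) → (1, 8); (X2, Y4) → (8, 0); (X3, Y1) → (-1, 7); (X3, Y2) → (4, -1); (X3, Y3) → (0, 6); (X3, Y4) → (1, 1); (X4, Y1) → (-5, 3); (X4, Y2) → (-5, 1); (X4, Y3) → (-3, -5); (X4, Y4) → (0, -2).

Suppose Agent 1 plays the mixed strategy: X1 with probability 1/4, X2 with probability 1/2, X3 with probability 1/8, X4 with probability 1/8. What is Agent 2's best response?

Compute Agent 2's expected payoff from each pure strategy against the given mix.
Y1: (1/4)·5 + (1/2)·4 + (1/8)·7 + (1/8)·3 = 9/2
Y2: (1/4)·1 + (1/2)·(-5) + (1/8)·(-1) + (1/8)·1 = -9/4
Y3: (1/4)·(-1) + (1/2)·8 + (1/8)·6 + (1/8)·(-5) = 31/8
Y4: (1/4)·4 + (1/2)·0 + (1/8)·1 + (1/8)·(-2) = 7/8
Highest expected payoff is 9/2, from Y1.

Y1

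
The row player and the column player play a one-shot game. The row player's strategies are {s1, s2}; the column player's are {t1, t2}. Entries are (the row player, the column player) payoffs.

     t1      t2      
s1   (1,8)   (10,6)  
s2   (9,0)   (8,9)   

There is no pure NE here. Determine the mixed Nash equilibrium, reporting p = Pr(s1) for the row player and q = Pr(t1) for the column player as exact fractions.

Each player's mixing probability is pinned down by making the *other* player indifferent.
The column player indifferent between t1 and t2: p·8 + (1−p)·0 = p·6 + (1−p)·9 ⟹ 0 + 8p = 9 + (-3)p ⟹ p = 9/11.
The row player indifferent between s1 and s2: q·1 + (1−q)·10 = q·9 + (1−q)·8 ⟹ 10 + (-9)q = 8 + 1q ⟹ q = 1/5.

p = 9/11, q = 1/5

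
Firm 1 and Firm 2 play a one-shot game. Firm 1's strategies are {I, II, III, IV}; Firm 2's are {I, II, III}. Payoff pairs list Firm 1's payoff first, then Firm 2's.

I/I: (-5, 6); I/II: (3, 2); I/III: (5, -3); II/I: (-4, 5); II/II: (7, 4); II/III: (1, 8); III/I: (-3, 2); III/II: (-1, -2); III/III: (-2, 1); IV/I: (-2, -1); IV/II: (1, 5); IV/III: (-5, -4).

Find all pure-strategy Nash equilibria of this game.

A profile is a Nash equilibrium when each player is best-responding to the other.
Firm 1's best responses — vs I: IV (payoff -2); vs II: II (payoff 7); vs III: I (payoff 5).
Firm 2's best responses — vs I: I (payoff 6); vs II: III (payoff 8); vs III: I (payoff 2); vs IV: II (payoff 5).
No cell has both players best-responding. For instance, Firm 1's best reply to I is IV, but against IV Firm 2 prefers II over I.

None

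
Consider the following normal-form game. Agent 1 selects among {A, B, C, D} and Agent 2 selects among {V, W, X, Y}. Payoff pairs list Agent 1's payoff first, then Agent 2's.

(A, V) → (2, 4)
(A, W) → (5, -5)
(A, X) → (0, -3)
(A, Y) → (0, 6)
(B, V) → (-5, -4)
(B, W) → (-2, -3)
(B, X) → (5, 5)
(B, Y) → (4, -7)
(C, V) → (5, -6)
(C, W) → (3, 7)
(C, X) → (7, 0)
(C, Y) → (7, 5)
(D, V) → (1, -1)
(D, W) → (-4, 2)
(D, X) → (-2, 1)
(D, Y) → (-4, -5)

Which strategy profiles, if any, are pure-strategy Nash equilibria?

There is no pure-strategy Nash equilibrium

Check mutual best responses: a cell is a NE iff neither player can gain by unilaterally deviating.
Agent 1's best responses — vs V: C (payoff 5); vs W: A (payoff 5); vs X: C (payoff 7); vs Y: C (payoff 7).
Agent 2's best responses — vs A: Y (payoff 6); vs B: X (payoff 5); vs C: W (payoff 7); vs D: W (payoff 2).
No cell has both players best-responding. For instance, Agent 1's best reply to Y is C, but against C Agent 2 prefers W over Y.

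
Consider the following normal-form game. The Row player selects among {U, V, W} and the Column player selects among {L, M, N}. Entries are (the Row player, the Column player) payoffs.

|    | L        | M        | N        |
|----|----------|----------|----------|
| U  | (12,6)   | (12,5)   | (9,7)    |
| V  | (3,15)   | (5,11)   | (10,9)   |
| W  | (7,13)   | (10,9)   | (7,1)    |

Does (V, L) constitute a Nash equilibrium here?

Holding the Column player at L: the Row player gets 3 from V but could get 12 by switching to U. The Row player has a profitable deviation.

No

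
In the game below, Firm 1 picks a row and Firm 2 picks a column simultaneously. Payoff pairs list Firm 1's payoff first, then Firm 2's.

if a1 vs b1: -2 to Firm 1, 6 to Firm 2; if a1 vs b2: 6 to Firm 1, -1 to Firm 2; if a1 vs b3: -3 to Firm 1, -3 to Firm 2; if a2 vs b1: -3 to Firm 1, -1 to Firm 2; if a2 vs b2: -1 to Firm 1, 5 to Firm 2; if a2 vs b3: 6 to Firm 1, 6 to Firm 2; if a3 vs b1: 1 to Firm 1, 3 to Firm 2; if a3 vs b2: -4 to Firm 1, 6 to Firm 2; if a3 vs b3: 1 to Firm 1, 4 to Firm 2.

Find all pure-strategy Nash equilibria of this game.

Find each player's best response to every opponent strategy; NE are the intersections.
Firm 1's best responses — vs b1: a3 (payoff 1); vs b2: a1 (payoff 6); vs b3: a2 (payoff 6).
Firm 2's best responses — vs a1: b1 (payoff 6); vs a2: b3 (payoff 6); vs a3: b2 (payoff 6).
The only mutual best response is (a2, b3); neither player gains by switching there.

(a2, b3)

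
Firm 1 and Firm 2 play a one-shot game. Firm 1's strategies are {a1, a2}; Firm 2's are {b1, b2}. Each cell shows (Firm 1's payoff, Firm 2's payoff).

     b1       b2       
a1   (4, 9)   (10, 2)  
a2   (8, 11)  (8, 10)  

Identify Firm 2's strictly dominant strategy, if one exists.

A strategy is strictly dominant if it gives Firm 2 a strictly higher payoff than every other strategy, against every choice by the opponent.
b1 strictly dominates: vs a1: 9 > 2; vs a2: 11 > 10.

b1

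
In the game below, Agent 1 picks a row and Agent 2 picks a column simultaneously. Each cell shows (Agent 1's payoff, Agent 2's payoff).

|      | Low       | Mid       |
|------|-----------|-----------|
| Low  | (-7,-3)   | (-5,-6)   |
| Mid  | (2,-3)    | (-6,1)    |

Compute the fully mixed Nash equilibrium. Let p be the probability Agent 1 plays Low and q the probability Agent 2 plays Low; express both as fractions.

In a mixed NE each player is indifferent between their pure strategies, so the opponent's mix sets the indifference.
Agent 2 indifferent between Low and Mid: p·(-3) + (1−p)·(-3) = p·(-6) + (1−p)·1 ⟹ (-3) + 0p = 1 + (-7)p ⟹ p = 4/7.
Agent 1 indifferent between Low and Mid: q·(-7) + (1−q)·(-5) = q·2 + (1−q)·(-6) ⟹ (-5) + (-2)q = (-6) + 8q ⟹ q = 1/10.

p = 4/7, q = 1/10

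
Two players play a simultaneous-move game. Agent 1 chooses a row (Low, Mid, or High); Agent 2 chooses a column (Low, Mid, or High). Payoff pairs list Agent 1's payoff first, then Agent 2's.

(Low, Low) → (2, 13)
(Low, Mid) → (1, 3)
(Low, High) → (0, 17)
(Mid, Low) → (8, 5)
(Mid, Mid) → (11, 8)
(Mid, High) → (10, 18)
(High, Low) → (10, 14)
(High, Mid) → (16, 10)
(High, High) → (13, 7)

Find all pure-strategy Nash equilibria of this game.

A profile is a Nash equilibrium when each player is best-responding to the other.
Agent 1's best responses — vs Low: High (payoff 10); vs Mid: High (payoff 16); vs High: High (payoff 13).
Agent 2's best responses — vs Low: High (payoff 17); vs Mid: High (payoff 18); vs High: Low (payoff 14).
The only mutual best response is (High, Low); neither player gains by switching there.

(High, Low)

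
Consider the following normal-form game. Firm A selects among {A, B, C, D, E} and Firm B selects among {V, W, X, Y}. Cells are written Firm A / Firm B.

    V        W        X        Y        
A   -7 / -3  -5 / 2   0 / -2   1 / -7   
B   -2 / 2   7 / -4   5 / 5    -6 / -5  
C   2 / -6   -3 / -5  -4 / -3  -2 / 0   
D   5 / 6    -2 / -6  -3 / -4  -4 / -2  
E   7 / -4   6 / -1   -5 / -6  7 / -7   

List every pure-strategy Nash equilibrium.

Find each player's best response to every opponent strategy; NE are the intersections.
Firm A's best responses — vs V: E (payoff 7); vs W: B (payoff 7); vs X: B (payoff 5); vs Y: E (payoff 7).
Firm B's best responses — vs A: W (payoff 2); vs B: X (payoff 5); vs C: Y (payoff 0); vs D: V (payoff 6); vs E: W (payoff -1).
The only mutual best response is (B, X); neither player gains by switching there.

(B, X)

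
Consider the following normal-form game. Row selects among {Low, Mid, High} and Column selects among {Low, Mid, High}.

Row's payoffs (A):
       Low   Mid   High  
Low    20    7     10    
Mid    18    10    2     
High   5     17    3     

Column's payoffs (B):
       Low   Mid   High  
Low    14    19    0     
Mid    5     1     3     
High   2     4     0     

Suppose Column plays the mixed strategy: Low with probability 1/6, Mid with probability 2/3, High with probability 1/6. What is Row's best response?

High

Compute Row's expected payoff from each pure strategy against the given mix.
Low: (1/6)·20 + (2/3)·7 + (1/6)·10 = 29/3
Mid: (1/6)·18 + (2/3)·10 + (1/6)·2 = 10
High: (1/6)·5 + (2/3)·17 + (1/6)·3 = 38/3
Highest expected payoff is 38/3, from High.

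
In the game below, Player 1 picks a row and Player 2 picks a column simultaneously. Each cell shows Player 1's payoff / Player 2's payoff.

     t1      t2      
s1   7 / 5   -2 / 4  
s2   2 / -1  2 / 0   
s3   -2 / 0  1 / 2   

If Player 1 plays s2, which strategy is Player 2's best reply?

With Player 1 fixed at s2, Player 2's payoffs are: t1 → -1, t2 → 0.
The maximum is 0, achieved by t2.

t2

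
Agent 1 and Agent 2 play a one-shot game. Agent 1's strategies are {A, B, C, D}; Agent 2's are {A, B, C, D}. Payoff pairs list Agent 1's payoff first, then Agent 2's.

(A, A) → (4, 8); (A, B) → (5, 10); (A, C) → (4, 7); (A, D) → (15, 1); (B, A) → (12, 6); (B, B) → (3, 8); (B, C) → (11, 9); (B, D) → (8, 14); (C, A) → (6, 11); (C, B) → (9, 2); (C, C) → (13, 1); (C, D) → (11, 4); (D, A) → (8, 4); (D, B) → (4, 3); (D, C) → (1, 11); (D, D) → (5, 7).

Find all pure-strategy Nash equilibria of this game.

No pure-strategy Nash equilibrium

A profile is a Nash equilibrium when each player is best-responding to the other.
Agent 1's best responses — vs A: B (payoff 12); vs B: C (payoff 9); vs C: C (payoff 13); vs D: A (payoff 15).
Agent 2's best responses — vs A: B (payoff 10); vs B: D (payoff 14); vs C: A (payoff 11); vs D: C (payoff 11).
No cell has both players best-responding. For instance, Agent 1's best reply to C is C, but against C Agent 2 prefers A over C.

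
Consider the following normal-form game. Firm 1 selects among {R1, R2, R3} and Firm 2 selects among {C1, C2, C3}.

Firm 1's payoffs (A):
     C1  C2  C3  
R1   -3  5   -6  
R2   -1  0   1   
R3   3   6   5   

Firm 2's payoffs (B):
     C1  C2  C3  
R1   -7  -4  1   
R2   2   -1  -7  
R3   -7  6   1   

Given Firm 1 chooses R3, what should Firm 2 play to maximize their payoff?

C2

With Firm 1 fixed at R3, Firm 2's payoffs are: C1 → -7, C2 → 6, C3 → 1.
The maximum is 6, achieved by C2.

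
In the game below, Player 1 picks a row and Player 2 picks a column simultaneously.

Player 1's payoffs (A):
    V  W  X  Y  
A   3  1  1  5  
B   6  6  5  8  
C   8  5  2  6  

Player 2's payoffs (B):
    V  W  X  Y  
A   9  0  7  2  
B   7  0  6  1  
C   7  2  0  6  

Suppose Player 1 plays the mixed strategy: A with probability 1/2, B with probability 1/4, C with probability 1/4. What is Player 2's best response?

Player 2's best reply maximizes expected payoff against the mix.
V: (1/2)·9 + (1/4)·7 + (1/4)·7 = 8
W: (1/2)·0 + (1/4)·0 + (1/4)·2 = 1/2
X: (1/2)·7 + (1/4)·6 + (1/4)·0 = 5
Y: (1/2)·2 + (1/4)·1 + (1/4)·6 = 11/4
Highest expected payoff is 8, from V.

V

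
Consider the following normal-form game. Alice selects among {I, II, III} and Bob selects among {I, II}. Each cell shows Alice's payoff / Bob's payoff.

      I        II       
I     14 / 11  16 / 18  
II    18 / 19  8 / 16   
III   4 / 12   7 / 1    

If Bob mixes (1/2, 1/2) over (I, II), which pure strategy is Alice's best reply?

I

Compute Alice's expected payoff from each pure strategy against the given mix.
I: (1/2)·14 + (1/2)·16 = 15
II: (1/2)·18 + (1/2)·8 = 13
III: (1/2)·4 + (1/2)·7 = 11/2
Highest expected payoff is 15, from I.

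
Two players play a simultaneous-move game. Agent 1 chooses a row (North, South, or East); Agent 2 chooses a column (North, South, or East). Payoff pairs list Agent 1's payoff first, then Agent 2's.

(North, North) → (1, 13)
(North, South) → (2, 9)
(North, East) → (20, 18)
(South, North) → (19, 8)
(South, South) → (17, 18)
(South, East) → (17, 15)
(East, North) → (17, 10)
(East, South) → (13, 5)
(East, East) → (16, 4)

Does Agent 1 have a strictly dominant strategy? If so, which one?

No strictly dominant strategy

Check whether one of Agent 1's strategies beats all alternatives regardless of what the opponent does.
North is not dominant: against North, South gives 19 > 1.
South is not dominant: against East, North gives 20 > 17.
East is not dominant: against North, South gives 19 > 17.
No single strategy is best against every opponent action.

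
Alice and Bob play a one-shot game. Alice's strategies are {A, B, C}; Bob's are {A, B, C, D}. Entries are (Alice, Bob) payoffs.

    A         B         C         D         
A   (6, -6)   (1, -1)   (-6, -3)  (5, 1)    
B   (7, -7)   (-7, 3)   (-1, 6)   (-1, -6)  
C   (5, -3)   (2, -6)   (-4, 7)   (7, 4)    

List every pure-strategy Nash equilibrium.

(B, C)

Check mutual best responses: a cell is a NE iff neither player can gain by unilaterally deviating.
Alice's best responses — vs A: B (payoff 7); vs B: C (payoff 2); vs C: B (payoff -1); vs D: C (payoff 7).
Bob's best responses — vs A: D (payoff 1); vs B: C (payoff 6); vs C: C (payoff 7).
The only mutual best response is (B, C); neither player gains by switching there.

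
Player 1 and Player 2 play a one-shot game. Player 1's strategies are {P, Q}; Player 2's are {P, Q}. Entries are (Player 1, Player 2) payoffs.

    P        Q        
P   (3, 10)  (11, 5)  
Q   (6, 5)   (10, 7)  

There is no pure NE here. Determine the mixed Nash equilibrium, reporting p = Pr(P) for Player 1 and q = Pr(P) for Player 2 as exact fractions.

Each player's mixing probability is pinned down by making the *other* player indifferent.
Player 2 indifferent between P and Q: p·10 + (1−p)·5 = p·5 + (1−p)·7 ⟹ 5 + 5p = 7 + (-2)p ⟹ p = 2/7.
Player 1 indifferent between P and Q: q·3 + (1−q)·11 = q·6 + (1−q)·10 ⟹ 11 + (-8)q = 10 + (-4)q ⟹ q = 1/4.

p = 2/7, q = 1/4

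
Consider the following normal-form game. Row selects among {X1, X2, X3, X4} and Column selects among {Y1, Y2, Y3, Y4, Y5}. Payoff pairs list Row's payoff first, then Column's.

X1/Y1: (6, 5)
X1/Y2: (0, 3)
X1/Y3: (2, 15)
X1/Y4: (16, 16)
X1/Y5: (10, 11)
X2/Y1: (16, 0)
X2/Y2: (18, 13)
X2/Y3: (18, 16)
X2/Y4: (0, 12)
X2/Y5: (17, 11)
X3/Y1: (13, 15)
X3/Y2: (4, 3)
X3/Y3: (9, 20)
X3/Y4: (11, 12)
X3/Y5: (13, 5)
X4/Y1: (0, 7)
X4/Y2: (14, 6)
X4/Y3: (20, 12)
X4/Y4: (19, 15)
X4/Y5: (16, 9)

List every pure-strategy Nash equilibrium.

Find each player's best response to every opponent strategy; NE are the intersections.
Row's best responses — vs Y1: X2 (payoff 16); vs Y2: X2 (payoff 18); vs Y3: X4 (payoff 20); vs Y4: X4 (payoff 19); vs Y5: X2 (payoff 17).
Column's best responses — vs X1: Y4 (payoff 16); vs X2: Y3 (payoff 16); vs X3: Y3 (payoff 20); vs X4: Y4 (payoff 15).
The only mutual best response is (X4, Y4); neither player gains by switching there.

(X4, Y4)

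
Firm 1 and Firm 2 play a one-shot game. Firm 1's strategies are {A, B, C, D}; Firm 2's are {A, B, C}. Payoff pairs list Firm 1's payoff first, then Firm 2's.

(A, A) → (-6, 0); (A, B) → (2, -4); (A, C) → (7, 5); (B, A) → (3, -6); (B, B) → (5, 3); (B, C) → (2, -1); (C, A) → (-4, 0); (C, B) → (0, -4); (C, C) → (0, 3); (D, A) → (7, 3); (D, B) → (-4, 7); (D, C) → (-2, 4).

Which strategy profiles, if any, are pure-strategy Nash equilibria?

(A, C) and (B, B)

Find each player's best response to every opponent strategy; NE are the intersections.
Firm 1's best responses — vs A: D (payoff 7); vs B: B (payoff 5); vs C: A (payoff 7).
Firm 2's best responses — vs A: C (payoff 5); vs B: B (payoff 3); vs C: C (payoff 3); vs D: B (payoff 7).
Mutual best responses occur at (A, C) and (B, B); at each, neither player gains by switching.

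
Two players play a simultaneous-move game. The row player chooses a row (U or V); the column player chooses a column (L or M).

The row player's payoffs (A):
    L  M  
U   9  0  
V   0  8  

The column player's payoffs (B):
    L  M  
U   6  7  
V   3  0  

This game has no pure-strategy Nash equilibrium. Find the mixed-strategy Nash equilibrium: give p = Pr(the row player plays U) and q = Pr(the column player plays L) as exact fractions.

In a mixed NE each player is indifferent between their pure strategies, so the opponent's mix sets the indifference.
The column player indifferent between L and M: p·6 + (1−p)·3 = p·7 + (1−p)·0 ⟹ 3 + 3p = 0 + 7p ⟹ p = 3/4.
The row player indifferent between U and V: q·9 + (1−q)·0 = q·0 + (1−q)·8 ⟹ 0 + 9q = 8 + (-8)q ⟹ q = 8/17.

p = 3/4, q = 8/17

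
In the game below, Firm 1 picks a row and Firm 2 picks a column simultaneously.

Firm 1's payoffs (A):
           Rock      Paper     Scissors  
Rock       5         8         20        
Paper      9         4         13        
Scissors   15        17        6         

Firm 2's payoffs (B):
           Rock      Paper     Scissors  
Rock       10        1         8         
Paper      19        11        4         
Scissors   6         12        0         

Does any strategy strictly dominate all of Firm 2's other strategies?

No strictly dominant strategy

Check whether one of Firm 2's strategies beats all alternatives regardless of what the opponent does.
Rock is not dominant: against Scissors, Paper gives 12 > 6.
Paper is not dominant: against Rock, Rock gives 10 > 1.
Scissors is not dominant: against Rock, Rock gives 10 > 8.
No single strategy is best against every opponent action.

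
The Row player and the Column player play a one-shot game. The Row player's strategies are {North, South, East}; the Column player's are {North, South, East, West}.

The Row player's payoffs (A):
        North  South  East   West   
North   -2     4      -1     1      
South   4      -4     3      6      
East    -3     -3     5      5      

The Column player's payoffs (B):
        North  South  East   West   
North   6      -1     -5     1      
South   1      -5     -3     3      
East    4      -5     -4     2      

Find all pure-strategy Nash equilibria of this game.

(South, West)

Check mutual best responses: a cell is a NE iff neither player can gain by unilaterally deviating.
The Row player's best responses — vs North: South (payoff 4); vs South: North (payoff 4); vs East: East (payoff 5); vs West: South (payoff 6).
The Column player's best responses — vs North: North (payoff 6); vs South: West (payoff 3); vs East: North (payoff 4).
The only mutual best response is (South, West); neither player gains by switching there.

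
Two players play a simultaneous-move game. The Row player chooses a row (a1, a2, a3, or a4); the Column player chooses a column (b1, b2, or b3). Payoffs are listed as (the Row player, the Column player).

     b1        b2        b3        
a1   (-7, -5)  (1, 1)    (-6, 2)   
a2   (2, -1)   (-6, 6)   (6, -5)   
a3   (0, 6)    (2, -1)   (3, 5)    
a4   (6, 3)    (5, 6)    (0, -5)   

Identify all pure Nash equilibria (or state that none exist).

(a4, b2)

Find each player's best response to every opponent strategy; NE are the intersections.
The Row player's best responses — vs b1: a4 (payoff 6); vs b2: a4 (payoff 5); vs b3: a2 (payoff 6).
The Column player's best responses — vs a1: b3 (payoff 2); vs a2: b2 (payoff 6); vs a3: b1 (payoff 6); vs a4: b2 (payoff 6).
The only mutual best response is (a4, b2); neither player gains by switching there.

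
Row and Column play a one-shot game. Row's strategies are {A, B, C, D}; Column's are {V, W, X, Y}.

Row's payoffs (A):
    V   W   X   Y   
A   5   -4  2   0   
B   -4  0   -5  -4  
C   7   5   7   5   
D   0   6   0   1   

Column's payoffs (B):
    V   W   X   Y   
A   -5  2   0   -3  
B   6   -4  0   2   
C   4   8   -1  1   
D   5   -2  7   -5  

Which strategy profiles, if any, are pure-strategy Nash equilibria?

There is no pure-strategy Nash equilibrium

A profile is a Nash equilibrium when each player is best-responding to the other.
Row's best responses — vs V: C (payoff 7); vs W: D (payoff 6); vs X: C (payoff 7); vs Y: C (payoff 5).
Column's best responses — vs A: W (payoff 2); vs B: V (payoff 6); vs C: W (payoff 8); vs D: X (payoff 7).
No cell has both players best-responding. For instance, Row's best reply to W is D, but against D Column prefers X over W.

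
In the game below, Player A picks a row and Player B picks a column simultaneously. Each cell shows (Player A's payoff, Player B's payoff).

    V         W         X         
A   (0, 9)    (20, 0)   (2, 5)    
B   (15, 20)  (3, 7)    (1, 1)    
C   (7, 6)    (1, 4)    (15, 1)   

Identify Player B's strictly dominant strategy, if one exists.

Check whether one of Player B's strategies beats all alternatives regardless of what the opponent does.
V strictly dominates: vs A: 9 > each of {0, 5}; vs B: 20 > each of {7, 1}; vs C: 6 > each of {4, 1}.

V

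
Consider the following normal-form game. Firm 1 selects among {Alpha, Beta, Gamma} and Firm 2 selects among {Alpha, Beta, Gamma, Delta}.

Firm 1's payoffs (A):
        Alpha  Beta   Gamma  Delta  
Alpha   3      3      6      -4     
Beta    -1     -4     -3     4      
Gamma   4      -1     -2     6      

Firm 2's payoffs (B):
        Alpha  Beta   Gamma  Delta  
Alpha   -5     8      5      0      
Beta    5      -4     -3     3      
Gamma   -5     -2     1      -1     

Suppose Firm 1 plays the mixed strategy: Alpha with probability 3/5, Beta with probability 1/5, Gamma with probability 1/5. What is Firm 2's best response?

Compute Firm 2's expected payoff from each pure strategy against the given mix.
Alpha: (3/5)·(-5) + (1/5)·5 + (1/5)·(-5) = -3
Beta: (3/5)·8 + (1/5)·(-4) + (1/5)·(-2) = 18/5
Gamma: (3/5)·5 + (1/5)·(-3) + (1/5)·1 = 13/5
Delta: (3/5)·0 + (1/5)·3 + (1/5)·(-1) = 2/5
Highest expected payoff is 18/5, from Beta.

Beta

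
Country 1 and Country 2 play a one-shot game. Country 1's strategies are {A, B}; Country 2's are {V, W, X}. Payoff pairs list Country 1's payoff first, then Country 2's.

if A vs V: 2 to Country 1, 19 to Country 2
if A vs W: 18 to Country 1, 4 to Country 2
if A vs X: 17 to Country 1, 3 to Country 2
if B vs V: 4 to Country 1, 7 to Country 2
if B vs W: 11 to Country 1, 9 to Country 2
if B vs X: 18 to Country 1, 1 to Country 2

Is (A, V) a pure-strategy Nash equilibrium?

No

Holding Country 2 at V: Country 1 gets 2 from A but could get 4 by switching to B. Country 1 has a profitable deviation.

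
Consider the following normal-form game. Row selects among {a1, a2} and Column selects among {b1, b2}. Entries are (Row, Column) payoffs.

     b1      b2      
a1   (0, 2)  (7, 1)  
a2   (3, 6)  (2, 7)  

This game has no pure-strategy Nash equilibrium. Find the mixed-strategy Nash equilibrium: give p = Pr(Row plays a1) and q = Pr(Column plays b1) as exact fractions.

p = 1/2, q = 5/8

Each player's mixing probability is pinned down by making the *other* player indifferent.
Column indifferent between b1 and b2: p·2 + (1−p)·6 = p·1 + (1−p)·7 ⟹ 6 + (-4)p = 7 + (-6)p ⟹ p = 1/2.
Row indifferent between a1 and a2: q·0 + (1−q)·7 = q·3 + (1−q)·2 ⟹ 7 + (-7)q = 2 + 1q ⟹ q = 5/8.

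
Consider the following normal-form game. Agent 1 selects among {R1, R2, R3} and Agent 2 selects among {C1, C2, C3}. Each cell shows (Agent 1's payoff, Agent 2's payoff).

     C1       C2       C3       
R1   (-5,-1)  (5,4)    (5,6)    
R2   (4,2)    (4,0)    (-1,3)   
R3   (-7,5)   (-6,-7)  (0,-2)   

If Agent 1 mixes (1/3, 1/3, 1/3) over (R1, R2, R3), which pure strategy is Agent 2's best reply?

Compute Agent 2's expected payoff from each pure strategy against the given mix.
C1: (1/3)·(-1) + (1/3)·2 + (1/3)·5 = 2
C2: (1/3)·4 + (1/3)·0 + (1/3)·(-7) = -1
C3: (1/3)·6 + (1/3)·3 + (1/3)·(-2) = 7/3
Highest expected payoff is 7/3, from C3.

C3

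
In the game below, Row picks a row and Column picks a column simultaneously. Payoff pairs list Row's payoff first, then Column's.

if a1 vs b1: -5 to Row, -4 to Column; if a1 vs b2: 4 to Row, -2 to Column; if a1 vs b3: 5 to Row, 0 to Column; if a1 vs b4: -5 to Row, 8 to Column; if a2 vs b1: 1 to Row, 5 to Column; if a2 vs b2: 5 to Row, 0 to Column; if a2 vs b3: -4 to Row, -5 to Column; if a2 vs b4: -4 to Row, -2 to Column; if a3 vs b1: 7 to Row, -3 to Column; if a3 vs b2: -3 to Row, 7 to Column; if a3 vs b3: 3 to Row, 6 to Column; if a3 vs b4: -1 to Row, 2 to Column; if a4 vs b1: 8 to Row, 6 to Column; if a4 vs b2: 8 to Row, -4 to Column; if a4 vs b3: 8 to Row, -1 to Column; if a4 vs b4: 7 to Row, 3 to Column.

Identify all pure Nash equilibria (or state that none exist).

(a4, b1)

A profile is a Nash equilibrium when each player is best-responding to the other.
Row's best responses — vs b1: a4 (payoff 8); vs b2: a4 (payoff 8); vs b3: a4 (payoff 8); vs b4: a4 (payoff 7).
Column's best responses — vs a1: b4 (payoff 8); vs a2: b1 (payoff 5); vs a3: b2 (payoff 7); vs a4: b1 (payoff 6).
The only mutual best response is (a4, b1); neither player gains by switching there.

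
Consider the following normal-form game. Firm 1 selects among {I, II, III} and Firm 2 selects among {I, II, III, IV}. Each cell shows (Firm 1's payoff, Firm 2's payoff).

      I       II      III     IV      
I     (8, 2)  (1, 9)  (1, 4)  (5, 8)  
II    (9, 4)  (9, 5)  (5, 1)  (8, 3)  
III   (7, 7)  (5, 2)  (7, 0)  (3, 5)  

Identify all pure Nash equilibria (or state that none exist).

(II, II)

Find each player's best response to every opponent strategy; NE are the intersections.
Firm 1's best responses — vs I: II (payoff 9); vs II: II (payoff 9); vs III: III (payoff 7); vs IV: II (payoff 8).
Firm 2's best responses — vs I: II (payoff 9); vs II: II (payoff 5); vs III: I (payoff 7).
The only mutual best response is (II, II); neither player gains by switching there.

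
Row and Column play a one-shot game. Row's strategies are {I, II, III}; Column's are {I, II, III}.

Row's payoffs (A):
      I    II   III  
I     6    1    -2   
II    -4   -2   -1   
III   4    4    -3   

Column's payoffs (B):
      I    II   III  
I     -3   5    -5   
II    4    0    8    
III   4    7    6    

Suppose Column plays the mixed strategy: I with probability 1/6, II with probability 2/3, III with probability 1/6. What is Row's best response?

III

Compute Row's expected payoff from each pure strategy against the given mix.
I: (1/6)·6 + (2/3)·1 + (1/6)·(-2) = 4/3
II: (1/6)·(-4) + (2/3)·(-2) + (1/6)·(-1) = -13/6
III: (1/6)·4 + (2/3)·4 + (1/6)·(-3) = 17/6
Highest expected payoff is 17/6, from III.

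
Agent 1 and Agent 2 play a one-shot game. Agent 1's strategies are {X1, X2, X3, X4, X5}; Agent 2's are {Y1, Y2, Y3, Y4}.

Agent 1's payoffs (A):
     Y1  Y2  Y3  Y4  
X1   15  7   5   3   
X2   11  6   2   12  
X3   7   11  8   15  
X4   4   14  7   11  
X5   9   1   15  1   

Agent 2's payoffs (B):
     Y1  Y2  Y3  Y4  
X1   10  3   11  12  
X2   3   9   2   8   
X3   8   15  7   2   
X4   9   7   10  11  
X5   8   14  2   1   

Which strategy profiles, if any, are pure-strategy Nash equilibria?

A profile is a Nash equilibrium when each player is best-responding to the other.
Agent 1's best responses — vs Y1: X1 (payoff 15); vs Y2: X4 (payoff 14); vs Y3: X5 (payoff 15); vs Y4: X3 (payoff 15).
Agent 2's best responses — vs X1: Y4 (payoff 12); vs X2: Y2 (payoff 9); vs X3: Y2 (payoff 15); vs X4: Y4 (payoff 11); vs X5: Y2 (payoff 14).
No cell has both players best-responding. For instance, Agent 1's best reply to Y1 is X1, but against X1 Agent 2 prefers Y4 over Y1.

None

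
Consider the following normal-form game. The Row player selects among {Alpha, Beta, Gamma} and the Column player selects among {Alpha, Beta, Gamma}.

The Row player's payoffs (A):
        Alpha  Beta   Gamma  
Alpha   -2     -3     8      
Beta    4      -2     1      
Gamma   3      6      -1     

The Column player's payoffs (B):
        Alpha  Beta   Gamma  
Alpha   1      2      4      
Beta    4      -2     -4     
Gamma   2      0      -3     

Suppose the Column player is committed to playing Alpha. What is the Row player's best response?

Beta

With the Column player fixed at Alpha, the Row player's payoffs are: Alpha → -2, Beta → 4, Gamma → 3.
The maximum is 4, achieved by Beta.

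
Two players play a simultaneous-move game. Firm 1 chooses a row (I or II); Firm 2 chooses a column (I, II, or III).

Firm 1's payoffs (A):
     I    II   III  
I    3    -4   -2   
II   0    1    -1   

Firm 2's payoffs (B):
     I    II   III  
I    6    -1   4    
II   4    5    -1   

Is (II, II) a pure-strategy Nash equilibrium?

Yes

Holding Firm 2 at II: Firm 1 gets 1 from II, versus -4 from I. No profitable deviation for Firm 1.
Holding Firm 1 at II: Firm 2 gets 5 from II, versus 4 from I, -1 from III. No profitable deviation for Firm 2 either.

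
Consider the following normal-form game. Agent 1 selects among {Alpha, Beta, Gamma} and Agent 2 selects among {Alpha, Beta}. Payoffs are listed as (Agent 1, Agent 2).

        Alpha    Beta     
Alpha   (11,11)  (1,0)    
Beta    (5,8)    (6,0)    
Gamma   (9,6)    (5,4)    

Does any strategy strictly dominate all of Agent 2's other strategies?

A strategy is strictly dominant if it gives Agent 2 a strictly higher payoff than every other strategy, against every choice by the opponent.
Alpha strictly dominates: vs Alpha: 11 > 0; vs Beta: 8 > 0; vs Gamma: 6 > 4.

Alpha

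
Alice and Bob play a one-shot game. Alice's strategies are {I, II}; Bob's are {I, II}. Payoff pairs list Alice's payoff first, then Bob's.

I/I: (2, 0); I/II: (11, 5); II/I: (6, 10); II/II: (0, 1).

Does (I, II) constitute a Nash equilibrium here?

Holding Bob at II: Alice gets 11 from I, versus 0 from II. No profitable deviation for Alice.
Holding Alice at I: Bob gets 5 from II, versus 0 from I. No profitable deviation for Bob either.

Yes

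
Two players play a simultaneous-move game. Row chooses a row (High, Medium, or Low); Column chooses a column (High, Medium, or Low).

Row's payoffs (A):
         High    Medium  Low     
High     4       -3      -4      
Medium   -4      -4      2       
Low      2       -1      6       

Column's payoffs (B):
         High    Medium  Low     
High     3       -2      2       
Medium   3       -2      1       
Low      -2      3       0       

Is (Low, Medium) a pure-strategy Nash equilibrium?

Holding Column at Medium: Row gets -1 from Low, versus -3 from High, -4 from Medium. No profitable deviation for Row.
Holding Row at Low: Column gets 3 from Medium, versus -2 from High, 0 from Low. No profitable deviation for Column either.

Yes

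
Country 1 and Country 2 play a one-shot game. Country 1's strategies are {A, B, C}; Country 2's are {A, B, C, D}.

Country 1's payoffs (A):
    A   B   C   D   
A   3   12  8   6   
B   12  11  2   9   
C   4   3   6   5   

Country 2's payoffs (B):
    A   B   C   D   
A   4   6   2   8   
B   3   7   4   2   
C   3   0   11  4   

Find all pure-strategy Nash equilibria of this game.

Check mutual best responses: a cell is a NE iff neither player can gain by unilaterally deviating.
Country 1's best responses — vs A: B (payoff 12); vs B: A (payoff 12); vs C: A (payoff 8); vs D: B (payoff 9).
Country 2's best responses — vs A: D (payoff 8); vs B: B (payoff 7); vs C: C (payoff 11).
No cell has both players best-responding. For instance, Country 1's best reply to C is A, but against A Country 2 prefers D over C.

None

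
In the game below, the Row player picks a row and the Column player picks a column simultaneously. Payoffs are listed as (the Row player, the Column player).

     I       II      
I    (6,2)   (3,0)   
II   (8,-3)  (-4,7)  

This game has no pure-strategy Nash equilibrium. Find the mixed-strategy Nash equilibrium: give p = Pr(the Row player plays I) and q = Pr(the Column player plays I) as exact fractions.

p = 5/6, q = 7/9

Each player's mixing probability is pinned down by making the *other* player indifferent.
The Column player indifferent between I and II: p·2 + (1−p)·(-3) = p·0 + (1−p)·7 ⟹ (-3) + 5p = 7 + (-7)p ⟹ p = 5/6.
The Row player indifferent between I and II: q·6 + (1−q)·3 = q·8 + (1−q)·(-4) ⟹ 3 + 3q = (-4) + 12q ⟹ q = 7/9.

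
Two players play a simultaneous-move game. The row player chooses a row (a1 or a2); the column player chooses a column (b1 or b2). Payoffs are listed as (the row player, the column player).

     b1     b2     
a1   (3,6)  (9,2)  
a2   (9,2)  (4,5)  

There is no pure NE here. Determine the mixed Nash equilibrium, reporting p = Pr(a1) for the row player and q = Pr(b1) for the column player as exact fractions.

In a mixed NE each player is indifferent between their pure strategies, so the opponent's mix sets the indifference.
The column player indifferent between b1 and b2: p·6 + (1−p)·2 = p·2 + (1−p)·5 ⟹ 2 + 4p = 5 + (-3)p ⟹ p = 3/7.
The row player indifferent between a1 and a2: q·3 + (1−q)·9 = q·9 + (1−q)·4 ⟹ 9 + (-6)q = 4 + 5q ⟹ q = 5/11.

p = 3/7, q = 5/11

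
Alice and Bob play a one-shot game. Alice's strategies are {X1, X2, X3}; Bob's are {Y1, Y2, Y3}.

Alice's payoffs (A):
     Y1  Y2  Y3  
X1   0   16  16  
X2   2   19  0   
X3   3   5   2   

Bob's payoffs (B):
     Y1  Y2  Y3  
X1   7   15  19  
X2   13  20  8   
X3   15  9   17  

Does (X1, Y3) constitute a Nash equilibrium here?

Holding Bob at Y3: Alice gets 16 from X1, versus 0 from X2, 2 from X3. No profitable deviation for Alice.
Holding Alice at X1: Bob gets 19 from Y3, versus 7 from Y1, 15 from Y2. No profitable deviation for Bob either.

Yes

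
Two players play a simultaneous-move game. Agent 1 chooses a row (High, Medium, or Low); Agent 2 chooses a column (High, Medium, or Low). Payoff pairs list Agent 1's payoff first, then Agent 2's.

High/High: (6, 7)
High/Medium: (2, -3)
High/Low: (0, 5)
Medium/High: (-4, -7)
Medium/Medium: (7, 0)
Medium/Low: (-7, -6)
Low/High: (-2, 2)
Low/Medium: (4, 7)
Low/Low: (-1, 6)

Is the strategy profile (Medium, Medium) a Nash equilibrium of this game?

Holding Agent 2 at Medium: Agent 1 gets 7 from Medium, versus 2 from High, 4 from Low. No profitable deviation for Agent 1.
Holding Agent 1 at Medium: Agent 2 gets 0 from Medium, versus -7 from High, -6 from Low. No profitable deviation for Agent 2 either.

Yes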